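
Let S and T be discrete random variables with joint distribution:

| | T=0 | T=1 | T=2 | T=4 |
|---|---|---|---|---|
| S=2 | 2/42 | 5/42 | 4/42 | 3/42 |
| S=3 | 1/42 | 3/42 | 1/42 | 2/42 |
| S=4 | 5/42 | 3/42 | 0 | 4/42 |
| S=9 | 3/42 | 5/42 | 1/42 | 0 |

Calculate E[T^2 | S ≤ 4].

175/33

P(S ≤ 4) = 11/14.
Summing T^2·P(S=x,T=y) over the conditioning event gives 25/6.
E[T^2 | S ≤ 4] = (25/6) / (11/14) = 175/33.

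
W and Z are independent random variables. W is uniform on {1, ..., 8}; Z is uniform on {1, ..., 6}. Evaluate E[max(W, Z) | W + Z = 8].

11/2

P(W + Z = 8) = 1/8.
Summing max(W,Z)·P(x,y) over outcomes with W + Z = 8 gives 11/16.
E[max(W, Z) | W + Z = 8] = (11/16) / (1/8) = 11/2.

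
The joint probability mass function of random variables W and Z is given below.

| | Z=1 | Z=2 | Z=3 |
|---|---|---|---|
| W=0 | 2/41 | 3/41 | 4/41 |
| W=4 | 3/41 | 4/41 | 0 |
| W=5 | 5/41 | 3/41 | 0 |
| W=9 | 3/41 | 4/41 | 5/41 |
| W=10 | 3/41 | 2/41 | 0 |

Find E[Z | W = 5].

11/8

P(W = 5) = 8/41.
Summing Z·P(W=x,Z=y) over the conditioning event gives 11/41.
E[Z | W = 5] = (11/41) / (8/41) = 11/8.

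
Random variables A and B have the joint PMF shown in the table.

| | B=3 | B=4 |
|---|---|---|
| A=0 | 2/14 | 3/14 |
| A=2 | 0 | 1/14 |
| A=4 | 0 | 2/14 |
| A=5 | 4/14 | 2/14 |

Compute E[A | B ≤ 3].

P(B ≤ 3) = 3/7.
Σ A·P over the event = 0·(2/14) + 5·(4/14) = 10/7.
E[A | B ≤ 3] = (10/7) / (3/7) = 10/3.

10/3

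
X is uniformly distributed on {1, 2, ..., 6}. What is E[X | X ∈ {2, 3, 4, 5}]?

P(X ∈ {2, 3, 4, 5}) = 2/3.
Σ over the event: 2·1/6 + 3·1/6 + 4·1/6 + 5·1/6 = 7/3.
E[X | X ∈ {2, 3, 4, 5}] = (7/3) / (2/3) = 7/2.

7/2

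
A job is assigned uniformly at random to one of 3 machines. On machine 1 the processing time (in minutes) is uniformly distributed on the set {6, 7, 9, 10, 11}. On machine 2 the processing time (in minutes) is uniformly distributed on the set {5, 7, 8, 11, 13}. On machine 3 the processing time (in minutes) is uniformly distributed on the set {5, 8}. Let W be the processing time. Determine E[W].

239/30

E[W | machine 1] = (6+7+9+10+11)/5 = 43/5.
E[W | machine 2] = (5+7+8+11+13)/5 = 44/5.
E[W | machine 3] = (5+8)/2 = 13/2.
E[W] = (1/3)·(43/5) + (1/3)·(44/5) + (1/3)·(13/2) = 239/30.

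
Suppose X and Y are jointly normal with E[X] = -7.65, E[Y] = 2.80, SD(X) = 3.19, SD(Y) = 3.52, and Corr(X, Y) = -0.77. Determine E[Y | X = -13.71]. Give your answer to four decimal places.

7.9489

For a bivariate normal, E[Y | X=x] = μ_Y + ρ·(σ_Y/σ_X)·(x − μ_X).
E[Y | X=-13.71] = 2.80 + (-0.77)·(3.52/3.19)·(-13.71 − (-7.65)) = 2.80 + (-0.84966)·(-6.06) = 7.9489.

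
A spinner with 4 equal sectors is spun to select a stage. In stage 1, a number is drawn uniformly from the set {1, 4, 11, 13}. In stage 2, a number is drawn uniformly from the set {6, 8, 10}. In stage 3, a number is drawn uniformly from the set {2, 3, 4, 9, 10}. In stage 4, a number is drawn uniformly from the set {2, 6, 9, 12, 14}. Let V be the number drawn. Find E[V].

E[V | stage 1] = (1+4+11+13)/4 = 29/4.
E[V | stage 2] = (6+8+10)/3 = 8.
E[V | stage 3] = (2+3+4+9+10)/5 = 28/5.
E[V | stage 4] = (2+6+9+12+14)/5 = 43/5.
By the law of total expectation,
E[V] = (1/4)·(29/4) + (1/4)·(8) + (1/4)·(28/5) + (1/4)·(43/5) = 589/80.

589/80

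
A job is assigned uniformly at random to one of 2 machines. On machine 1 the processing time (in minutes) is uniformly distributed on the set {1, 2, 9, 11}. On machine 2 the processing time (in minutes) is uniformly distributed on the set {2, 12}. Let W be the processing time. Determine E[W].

E[W | machine 1] = (1+2+9+11)/4 = 23/4.
E[W | machine 2] = (2+12)/2 = 7.
E[W] = (1/2)·(23/4) + (1/2)·(7) = 51/8.

51/8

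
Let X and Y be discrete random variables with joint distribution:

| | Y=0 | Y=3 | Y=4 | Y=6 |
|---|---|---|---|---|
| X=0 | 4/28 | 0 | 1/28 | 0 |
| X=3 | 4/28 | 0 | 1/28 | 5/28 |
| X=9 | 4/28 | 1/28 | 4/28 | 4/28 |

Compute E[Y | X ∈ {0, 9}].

P(X ∈ {0, 9}) = 9/14.
Σ Y·P over the event = 0·(4/28) + 4·(1/28) + 0·(4/28) + 3·(1/28) + 4·(4/28) + 6·(4/28) = 47/28.
E[Y | X ∈ {0, 9}] = (47/28) / (9/14) = 47/18.

47/18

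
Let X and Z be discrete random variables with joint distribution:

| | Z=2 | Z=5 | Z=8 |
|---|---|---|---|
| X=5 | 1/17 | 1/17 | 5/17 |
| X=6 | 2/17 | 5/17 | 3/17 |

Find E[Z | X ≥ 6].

P(X ≥ 6) = 10/17.
Σ Z·P over the event = 2·(2/17) + 5·(5/17) + 8·(3/17) = 53/17.
E[Z | X ≥ 6] = (53/17) / (10/17) = 53/10.

53/10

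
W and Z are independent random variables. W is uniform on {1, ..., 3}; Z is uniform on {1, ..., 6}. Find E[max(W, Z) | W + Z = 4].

8/3

Outcomes with W + Z = 4: (1,3), (2,2), (3,1), each with probability 1/18.
E[max(W, Z) | W + Z = 4] = (3 + 2 + 3) / 3 = 8/3.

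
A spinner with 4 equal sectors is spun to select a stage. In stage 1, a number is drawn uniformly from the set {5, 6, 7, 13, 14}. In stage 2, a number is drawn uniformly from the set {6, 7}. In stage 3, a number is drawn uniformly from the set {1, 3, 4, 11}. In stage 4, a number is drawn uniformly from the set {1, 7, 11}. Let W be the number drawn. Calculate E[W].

319/48

E[W | stage 1] = (5+6+7+13+14)/5 = 9.
E[W | stage 2] = (6+7)/2 = 13/2.
E[W | stage 3] = (1+3+4+11)/4 = 19/4.
E[W | stage 4] = (1+7+11)/3 = 19/3.
By the law of total expectation,
E[W] = (1/4)·(9) + (1/4)·(13/2) + (1/4)·(19/4) + (1/4)·(19/3) = 319/48.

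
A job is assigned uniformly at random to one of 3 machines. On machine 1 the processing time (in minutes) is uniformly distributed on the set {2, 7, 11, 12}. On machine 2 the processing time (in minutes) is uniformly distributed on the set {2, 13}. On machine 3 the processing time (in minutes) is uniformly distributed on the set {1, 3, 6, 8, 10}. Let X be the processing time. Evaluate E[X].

211/30

E[X | machine 1] = (2+7+11+12)/4 = 8.
E[X | machine 2] = (2+13)/2 = 15/2.
E[X | machine 3] = (1+3+6+8+10)/5 = 28/5.
By the law of total expectation,
E[X] = (1/3)·(8) + (1/3)·(15/2) + (1/3)·(28/5) = 211/30.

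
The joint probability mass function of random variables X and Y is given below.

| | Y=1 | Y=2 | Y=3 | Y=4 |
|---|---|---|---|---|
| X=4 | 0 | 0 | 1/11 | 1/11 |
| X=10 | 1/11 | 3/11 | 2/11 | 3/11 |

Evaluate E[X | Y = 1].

P(Y = 1) = 1/11.
Σ X·P over the event = 10·(1/11) = 10/11.
E[X | Y = 1] = (10/11) / (1/11) = 10.

10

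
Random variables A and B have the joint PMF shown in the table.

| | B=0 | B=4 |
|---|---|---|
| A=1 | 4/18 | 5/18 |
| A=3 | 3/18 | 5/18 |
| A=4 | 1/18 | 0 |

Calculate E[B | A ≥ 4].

P(A ≥ 4) = 1/18.
Σ B·P over the event = 0·(1/18) = 0.
E[B | A ≥ 4] = (0) / (1/18) = 0.

0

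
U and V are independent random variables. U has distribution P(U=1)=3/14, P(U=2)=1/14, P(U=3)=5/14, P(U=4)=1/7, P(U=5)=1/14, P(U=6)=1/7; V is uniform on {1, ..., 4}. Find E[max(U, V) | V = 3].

P(V = 3) = 1/4.
Summing max(U,V)·P(x,y) over outcomes with V = 3 gives 13/14.
E[max(U, V) | V = 3] = (13/14) / (1/4) = 26/7.

26/7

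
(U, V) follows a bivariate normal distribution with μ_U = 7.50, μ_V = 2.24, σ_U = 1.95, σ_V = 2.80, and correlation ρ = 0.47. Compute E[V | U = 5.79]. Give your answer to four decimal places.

1.0860

The regression of V on U has slope ρ·σ_V/σ_U and passes through (μ_U, μ_V).
E[V | U=5.79] = 2.24 + (0.47)·(2.80/1.95)·(5.79 − (7.50)) = 2.24 + (0.67487)·(-1.71) = 1.0860.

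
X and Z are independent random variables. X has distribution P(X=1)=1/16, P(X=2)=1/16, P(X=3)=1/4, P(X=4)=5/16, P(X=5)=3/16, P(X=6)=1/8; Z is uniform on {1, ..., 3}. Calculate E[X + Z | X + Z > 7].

P(X + Z > 7) = 7/48.
Summing (X+Z)·P(x,y) over outcomes with X + Z > 7 gives 29/24.
E[X + Z | X + Z > 7] = (29/24) / (7/48) = 58/7.

58/7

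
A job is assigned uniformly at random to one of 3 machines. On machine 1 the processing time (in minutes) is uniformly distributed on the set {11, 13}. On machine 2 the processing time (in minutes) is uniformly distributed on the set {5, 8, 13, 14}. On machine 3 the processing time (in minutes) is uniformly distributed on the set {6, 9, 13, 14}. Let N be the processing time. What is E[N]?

E[N | machine 1] = (11+13)/2 = 12.
E[N | machine 2] = (5+8+13+14)/4 = 10.
E[N | machine 3] = (6+9+13+14)/4 = 21/2.
By the law of total expectation,
E[N] = (1/3)·(12) + (1/3)·(10) + (1/3)·(21/2) = 65/6.

65/6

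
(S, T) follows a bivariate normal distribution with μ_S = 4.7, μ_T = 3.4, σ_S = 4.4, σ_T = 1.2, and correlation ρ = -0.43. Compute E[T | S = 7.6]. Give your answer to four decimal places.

The regression of T on S has slope ρ·σ_T/σ_S and passes through (μ_S, μ_T).
E[T | S=7.6] = 3.4 + (-0.43)·(1.2/4.4)·(7.6 − (4.7)) = 3.4 + (-0.11727)·(2.9) = 3.0599.

3.0599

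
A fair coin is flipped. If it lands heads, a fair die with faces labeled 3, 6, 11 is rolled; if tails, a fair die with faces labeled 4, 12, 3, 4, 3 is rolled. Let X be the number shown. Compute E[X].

E[X | heads] = (3+6+11)/3 = 20/3.
E[X | tails] = (4+12+3+4+3)/5 = 26/5.
By the law of total expectation,
E[X] = (1/2)·(20/3) + (1/2)·(26/5) = 89/15.

89/15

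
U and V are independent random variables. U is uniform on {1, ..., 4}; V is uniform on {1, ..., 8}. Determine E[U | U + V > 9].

10/3

Outcomes with U + V > 9: (2,8), (3,7), (3,8), (4,6), (4,7), (4,8), each with probability 1/32.
E[U | U + V > 9] = (2 + 3 + 3 + 4 + 4 + 4) / 6 = 10/3.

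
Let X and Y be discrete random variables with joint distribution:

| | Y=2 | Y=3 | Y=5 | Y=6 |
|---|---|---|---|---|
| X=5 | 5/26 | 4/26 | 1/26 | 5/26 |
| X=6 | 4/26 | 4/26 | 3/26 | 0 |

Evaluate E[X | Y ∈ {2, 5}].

P(Y ∈ {2, 5}) = 1/2.
Σ X·P over the event = 5·(5/26) + 5·(1/26) + 6·(4/26) + 6·(3/26) = 36/13.
E[X | Y ∈ {2, 5}] = (36/13) / (1/2) = 72/13.

72/13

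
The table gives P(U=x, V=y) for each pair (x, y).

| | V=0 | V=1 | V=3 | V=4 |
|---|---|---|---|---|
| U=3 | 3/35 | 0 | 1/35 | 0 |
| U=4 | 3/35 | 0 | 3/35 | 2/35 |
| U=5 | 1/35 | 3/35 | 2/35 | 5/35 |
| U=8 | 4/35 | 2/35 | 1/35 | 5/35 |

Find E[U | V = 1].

31/5

P(V = 1) = 1/7.
Σ U·P over the event = 5·(3/35) + 8·(2/35) = 31/35.
E[U | V = 1] = (31/35) / (1/7) = 31/5.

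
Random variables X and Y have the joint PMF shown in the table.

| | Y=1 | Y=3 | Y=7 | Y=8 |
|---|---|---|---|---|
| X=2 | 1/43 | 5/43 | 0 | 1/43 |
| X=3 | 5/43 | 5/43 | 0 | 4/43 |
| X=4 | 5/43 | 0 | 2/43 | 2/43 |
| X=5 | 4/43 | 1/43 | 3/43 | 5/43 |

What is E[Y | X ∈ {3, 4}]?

P(X ∈ {3, 4}) = 23/43.
Σ Y·P over the event = 1·(5/43) + 3·(5/43) + 8·(4/43) + 1·(5/43) + 7·(2/43) + 8·(2/43) = 87/43.
E[Y | X ∈ {3, 4}] = (87/43) / (23/43) = 87/23.

87/23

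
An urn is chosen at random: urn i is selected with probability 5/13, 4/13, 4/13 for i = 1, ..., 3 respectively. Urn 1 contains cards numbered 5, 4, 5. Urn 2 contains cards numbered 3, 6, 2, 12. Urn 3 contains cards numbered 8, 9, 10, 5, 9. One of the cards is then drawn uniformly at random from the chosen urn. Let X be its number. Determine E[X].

1187/195

E[X | urn 1] = (5+4+5)/3 = 14/3.
E[X | urn 2] = (3+6+2+12)/4 = 23/4.
E[X | urn 3] = (8+9+10+5+9)/5 = 41/5.
By the law of total expectation,
E[X] = (5/13)·(14/3) + (4/13)·(23/4) + (4/13)·(41/5) = 1187/195.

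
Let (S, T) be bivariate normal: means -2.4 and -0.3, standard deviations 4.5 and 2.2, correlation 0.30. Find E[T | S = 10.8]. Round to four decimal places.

The regression of T on S has slope ρ·σ_T/σ_S and passes through (μ_S, μ_T).
E[T | S=10.8] = -0.3 + (0.30)·(2.2/4.5)·(10.8 − (-2.4)) = -0.3 + (0.14667)·(13.2) = 1.6360.

1.6360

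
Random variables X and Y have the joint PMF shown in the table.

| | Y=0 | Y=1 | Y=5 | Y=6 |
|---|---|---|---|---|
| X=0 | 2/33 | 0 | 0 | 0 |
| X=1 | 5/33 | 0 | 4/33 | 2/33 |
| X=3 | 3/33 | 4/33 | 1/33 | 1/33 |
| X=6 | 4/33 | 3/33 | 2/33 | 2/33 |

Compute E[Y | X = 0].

P(X = 0) = 2/33.
Σ Y·P over the event = 0·(2/33) = 0.
E[Y | X = 0] = (0) / (2/33) = 0.

0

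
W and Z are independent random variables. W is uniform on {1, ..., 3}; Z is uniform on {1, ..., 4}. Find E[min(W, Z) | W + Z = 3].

Outcomes with W + Z = 3: (1,2), (2,1), each with probability 1/12.
E[min(W, Z) | W + Z = 3] = (1 + 1) / 2 = 1.

1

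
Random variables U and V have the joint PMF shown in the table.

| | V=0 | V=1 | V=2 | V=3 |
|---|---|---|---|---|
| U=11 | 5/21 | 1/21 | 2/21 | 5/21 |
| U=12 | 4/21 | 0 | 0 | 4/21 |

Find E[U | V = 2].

P(V = 2) = 2/21.
Σ U·P over the event = 11·(2/21) = 22/21.
E[U | V = 2] = (22/21) / (2/21) = 11.

11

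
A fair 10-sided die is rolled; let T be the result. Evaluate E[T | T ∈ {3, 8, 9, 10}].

15/2

P(T ∈ {3, 8, 9, 10}) = 2/5.
Σ over the event: 3·1/10 + 8·1/10 + 9·1/10 + 10·1/10 = 3.
E[T | T ∈ {3, 8, 9, 10}] = (3) / (2/5) = 15/2.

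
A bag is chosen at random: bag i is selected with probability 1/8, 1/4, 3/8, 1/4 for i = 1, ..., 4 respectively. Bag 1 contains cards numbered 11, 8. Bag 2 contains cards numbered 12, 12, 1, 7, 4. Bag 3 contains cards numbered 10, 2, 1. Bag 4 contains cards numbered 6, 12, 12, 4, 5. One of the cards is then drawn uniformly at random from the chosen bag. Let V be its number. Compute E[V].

105/16

E[V | bag 1] = (11+8)/2 = 19/2.
E[V | bag 2] = (12+12+1+7+4)/5 = 36/5.
E[V | bag 3] = (10+2+1)/3 = 13/3.
E[V | bag 4] = (6+12+12+4+5)/5 = 39/5.
By the law of total expectation,
E[V] = (1/8)·(19/2) + (1/4)·(36/5) + (3/8)·(13/3) + (1/4)·(39/5) = 105/16.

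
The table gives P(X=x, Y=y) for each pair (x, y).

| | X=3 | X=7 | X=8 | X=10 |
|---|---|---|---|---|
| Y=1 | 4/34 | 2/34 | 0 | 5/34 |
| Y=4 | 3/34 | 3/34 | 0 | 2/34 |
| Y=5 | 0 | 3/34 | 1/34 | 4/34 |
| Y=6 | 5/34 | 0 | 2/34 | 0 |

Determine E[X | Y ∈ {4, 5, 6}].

150/23

P(Y ∈ {4, 5, 6}) = 23/34.
Σ X·P over the event = 3·(3/34) + 3·(5/34) + 7·(3/34) + 7·(3/34) + 8·(1/34) + 8·(2/34) + 10·(2/34) + 10·(4/34) = 75/17.
E[X | Y ∈ {4, 5, 6}] = (75/17) / (23/34) = 150/23.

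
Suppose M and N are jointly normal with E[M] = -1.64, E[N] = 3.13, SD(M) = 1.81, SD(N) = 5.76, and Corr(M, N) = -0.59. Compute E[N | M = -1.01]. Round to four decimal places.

For a bivariate normal, E[N | M=x] = μ_N + ρ·(σ_N/σ_M)·(x − μ_M).
E[N | M=-1.01] = 3.13 + (-0.59)·(5.76/1.81)·(-1.01 − (-1.64)) = 3.13 + (-1.8776)·(0.63) = 1.9471.

1.9471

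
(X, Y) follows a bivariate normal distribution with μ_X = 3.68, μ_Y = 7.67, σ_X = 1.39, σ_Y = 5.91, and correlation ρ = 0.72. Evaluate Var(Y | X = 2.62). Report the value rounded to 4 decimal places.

16.8214

Var(Y | X=x) = (1 − ρ²)·σ_Y².
Var(Y | X=2.62) = (5.91)²·(1 − (0.72)²) = 34.9281·0.4816 = 16.8214.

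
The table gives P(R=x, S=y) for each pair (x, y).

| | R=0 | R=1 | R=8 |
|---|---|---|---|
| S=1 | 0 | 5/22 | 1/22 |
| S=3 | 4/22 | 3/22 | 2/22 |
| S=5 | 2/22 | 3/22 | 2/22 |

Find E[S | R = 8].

P(R = 8) = 5/22.
Σ S·P over the event = 1·(1/22) + 3·(2/22) + 5·(2/22) = 17/22.
E[S | R = 8] = (17/22) / (5/22) = 17/5.

17/5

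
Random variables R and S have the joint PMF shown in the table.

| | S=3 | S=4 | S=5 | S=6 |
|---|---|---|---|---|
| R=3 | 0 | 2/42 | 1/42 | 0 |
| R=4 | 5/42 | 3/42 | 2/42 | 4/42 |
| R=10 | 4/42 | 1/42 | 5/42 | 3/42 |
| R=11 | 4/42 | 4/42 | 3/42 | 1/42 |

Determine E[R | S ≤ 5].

135/17

P(S ≤ 5) = 17/21.
Summing R·P(R=x,S=y) over the conditioning event gives 45/7.
E[R | S ≤ 5] = (45/7) / (17/21) = 135/17.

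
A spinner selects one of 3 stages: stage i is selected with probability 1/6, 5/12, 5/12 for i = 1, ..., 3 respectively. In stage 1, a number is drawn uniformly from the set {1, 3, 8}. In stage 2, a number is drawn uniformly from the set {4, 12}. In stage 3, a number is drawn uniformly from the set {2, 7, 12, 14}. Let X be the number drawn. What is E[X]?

367/48

E[X | stage 1] = (1+3+8)/3 = 4.
E[X | stage 2] = (4+12)/2 = 8.
E[X | stage 3] = (2+7+12+14)/4 = 35/4.
E[X] = (1/6)·(4) + (5/12)·(8) + (5/12)·(35/4) = 367/48.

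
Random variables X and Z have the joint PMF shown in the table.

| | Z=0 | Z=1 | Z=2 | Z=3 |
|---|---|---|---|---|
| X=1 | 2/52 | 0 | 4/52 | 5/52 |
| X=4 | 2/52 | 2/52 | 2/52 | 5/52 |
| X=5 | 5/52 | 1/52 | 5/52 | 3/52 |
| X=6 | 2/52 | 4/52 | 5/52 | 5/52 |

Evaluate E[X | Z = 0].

47/11

P(Z = 0) = 11/52.
Σ X·P over the event = 1·(2/52) + 4·(2/52) + 5·(5/52) + 6·(2/52) = 47/52.
E[X | Z = 0] = (47/52) / (11/52) = 47/11.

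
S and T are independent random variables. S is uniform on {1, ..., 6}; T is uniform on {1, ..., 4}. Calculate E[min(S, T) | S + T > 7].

Outcomes with S + T > 7: (4,4), (5,3), (5,4), (6,2), (6,3), (6,4), each with probability 1/24.
E[min(S, T) | S + T > 7] = (4 + 3 + 4 + 2 + 3 + 4) / 6 = 10/3.

10/3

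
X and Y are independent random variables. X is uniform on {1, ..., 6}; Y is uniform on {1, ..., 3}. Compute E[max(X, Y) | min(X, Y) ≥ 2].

41/10

Outcomes with min(X, Y) ≥ 2: (2,2), (2,3), (3,2), (3,3), (4,2), (4,3), (5,2), (5,3), (6,2), (6,3), each with probability 1/18.
E[max(X, Y) | min(X, Y) ≥ 2] = (2 + 3 + 3 + 3 + 4 + 4 + 5 + 5 + 6 + 6) / 10 = 41/10.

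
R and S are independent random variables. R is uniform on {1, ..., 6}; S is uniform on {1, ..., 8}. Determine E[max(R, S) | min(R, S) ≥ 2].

P(min(R, S) ≥ 2) = 35/48.
Summing max(R,S)·P(x,y) over outcomes with min(R, S) ≥ 2 gives 65/16.
E[max(R, S) | min(R, S) ≥ 2] = (65/16) / (35/48) = 39/7.

39/7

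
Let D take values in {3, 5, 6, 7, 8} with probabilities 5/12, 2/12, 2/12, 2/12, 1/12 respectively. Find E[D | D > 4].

44/7

P(D > 4) = 7/12.
Σ over the event: 5·1/6 + 6·1/6 + 7·1/6 + 8·1/12 = 11/3.
E[D | D > 4] = (11/3) / (7/12) = 44/7.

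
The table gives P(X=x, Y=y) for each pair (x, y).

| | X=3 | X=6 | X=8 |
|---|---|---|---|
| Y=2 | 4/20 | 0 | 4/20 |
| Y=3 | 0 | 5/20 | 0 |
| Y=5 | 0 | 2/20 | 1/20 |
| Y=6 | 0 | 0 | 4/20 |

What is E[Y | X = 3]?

P(X = 3) = 1/5.
Summing Y·P(X=x,Y=y) over the conditioning event gives 2/5.
E[Y | X = 3] = (2/5) / (1/5) = 2.

2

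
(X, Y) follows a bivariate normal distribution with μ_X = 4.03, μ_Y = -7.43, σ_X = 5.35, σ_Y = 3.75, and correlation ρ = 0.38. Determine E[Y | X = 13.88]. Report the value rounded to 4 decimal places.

E[Y | X=x] = μ_Y + ρ(σ_Y/σ_X)(x − μ_X) for jointly normal variables.
E[Y | X=13.88] = -7.43 + (0.38)·(3.75/5.35)·(13.88 − (4.03)) = -7.43 + (0.26636)·(9.85) = -4.8064.

-4.8064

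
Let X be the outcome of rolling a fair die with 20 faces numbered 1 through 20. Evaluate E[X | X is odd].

Given X is odd, X is equally likely to be any of {1, 3, 5, 7, 9, 11, 13, 15, 17, 19}.
E[X | X is odd] = (1 + 3 + 5 + 7 + 9 + 11 + 13 + 15 + 17 + 19) / 10 = 10.

10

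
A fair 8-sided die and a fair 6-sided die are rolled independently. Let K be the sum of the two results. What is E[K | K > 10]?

P(K > 10) = 5/24.
Σ over the event: 11·1/12 + 12·1/16 + 13·1/24 + 14·1/48 = 5/2.
E[K | K > 10] = (5/2) / (5/24) = 12.

12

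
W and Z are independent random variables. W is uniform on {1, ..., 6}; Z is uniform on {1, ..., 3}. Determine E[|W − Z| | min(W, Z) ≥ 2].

Outcomes with min(W, Z) ≥ 2: (2,2), (2,3), (3,2), (3,3), (4,2), (4,3), (5,2), (5,3), (6,2), (6,3), each with probability 1/18.
E[|W − Z| | min(W, Z) ≥ 2] = (0 + 1 + 1 + 0 + 2 + 1 + 3 + 2 + 4 + 3) / 10 = 17/10.

17/10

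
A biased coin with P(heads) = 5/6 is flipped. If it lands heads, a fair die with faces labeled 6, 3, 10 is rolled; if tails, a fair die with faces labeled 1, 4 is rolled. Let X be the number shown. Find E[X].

205/36

E[X | heads] = (6+3+10)/3 = 19/3.
E[X | tails] = (1+4)/2 = 5/2.
E[X] = (5/6)·(19/3) + (1/6)·(5/2) = 205/36.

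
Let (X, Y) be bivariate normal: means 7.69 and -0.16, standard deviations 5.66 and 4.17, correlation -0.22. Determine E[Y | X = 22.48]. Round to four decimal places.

-2.5572

For a bivariate normal, E[Y | X=x] = μ_Y + ρ·(σ_Y/σ_X)·(x − μ_X).
E[Y | X=22.48] = -0.16 + (-0.22)·(4.17/5.66)·(22.48 − (7.69)) = -0.16 + (-0.16208)·(14.79) = -2.5572.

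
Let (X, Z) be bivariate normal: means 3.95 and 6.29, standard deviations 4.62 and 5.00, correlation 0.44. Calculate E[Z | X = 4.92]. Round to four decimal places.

E[Z | X=x] = μ_Z + ρ(σ_Z/σ_X)(x − μ_X) for jointly normal variables.
E[Z | X=4.92] = 6.29 + (0.44)·(5.00/4.62)·(4.92 − (3.95)) = 6.29 + (0.47619)·(0.97) = 6.7519.

6.7519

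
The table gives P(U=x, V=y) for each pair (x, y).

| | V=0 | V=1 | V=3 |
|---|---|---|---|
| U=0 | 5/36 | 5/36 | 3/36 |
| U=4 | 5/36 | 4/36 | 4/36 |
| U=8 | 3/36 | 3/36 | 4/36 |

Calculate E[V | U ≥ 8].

3/2

P(U ≥ 8) = 5/18.
Σ V·P over the event = 0·(3/36) + 1·(3/36) + 3·(4/36) = 5/12.
E[V | U ≥ 8] = (5/12) / (5/18) = 3/2.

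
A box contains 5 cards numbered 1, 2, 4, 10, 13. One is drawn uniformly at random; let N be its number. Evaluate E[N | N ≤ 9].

P(N ≤ 9) = 3/5.
Σ over the event: 1·1/5 + 2·1/5 + 4·1/5 = 7/5.
E[N | N ≤ 9] = (7/5) / (3/5) = 7/3.

7/3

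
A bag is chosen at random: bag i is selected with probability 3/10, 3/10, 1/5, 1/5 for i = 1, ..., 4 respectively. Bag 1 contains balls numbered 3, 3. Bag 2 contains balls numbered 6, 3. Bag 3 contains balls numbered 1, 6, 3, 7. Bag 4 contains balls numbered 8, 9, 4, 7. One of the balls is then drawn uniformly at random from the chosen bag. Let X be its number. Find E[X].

9/2

E[X | bag 1] = (3+3)/2 = 3.
E[X | bag 2] = (6+3)/2 = 9/2.
E[X | bag 3] = (1+6+3+7)/4 = 17/4.
E[X | bag 4] = (8+9+4+7)/4 = 7.
E[X] = (3/10)·(3) + (3/10)·(9/2) + (1/5)·(17/4) + (1/5)·(7) = 9/2.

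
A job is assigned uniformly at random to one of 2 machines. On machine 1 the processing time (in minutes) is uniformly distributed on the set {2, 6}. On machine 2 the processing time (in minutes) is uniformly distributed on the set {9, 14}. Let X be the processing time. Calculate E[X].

E[X | machine 1] = (2+6)/2 = 4.
E[X | machine 2] = (9+14)/2 = 23/2.
By the law of total expectation,
E[X] = (1/2)·(4) + (1/2)·(23/2) = 31/4.

31/4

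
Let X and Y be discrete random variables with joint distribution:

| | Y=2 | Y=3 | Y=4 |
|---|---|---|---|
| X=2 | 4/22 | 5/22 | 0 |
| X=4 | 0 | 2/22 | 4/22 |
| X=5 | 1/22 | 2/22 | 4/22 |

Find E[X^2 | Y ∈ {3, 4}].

266/17

P(Y ∈ {3, 4}) = 17/22.
Σ X^2·P over the event = 4·(5/22) + 16·(2/22) + 16·(4/22) + 25·(2/22) + 25·(4/22) = 133/11.
E[X^2 | Y ∈ {3, 4}] = (133/11) / (17/22) = 266/17.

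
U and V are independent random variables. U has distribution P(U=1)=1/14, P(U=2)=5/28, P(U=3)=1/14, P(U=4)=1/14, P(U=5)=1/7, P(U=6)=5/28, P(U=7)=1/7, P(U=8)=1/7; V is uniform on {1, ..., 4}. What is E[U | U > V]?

486/83

P(U > V) = 83/112.
Summing U·P(x,y) over outcomes with U > V gives 243/56.
E[U | U > V] = (243/56) / (83/112) = 486/83.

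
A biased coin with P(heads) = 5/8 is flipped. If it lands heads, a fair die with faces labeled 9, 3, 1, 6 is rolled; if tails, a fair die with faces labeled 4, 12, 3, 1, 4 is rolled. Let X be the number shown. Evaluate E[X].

E[X | heads] = (9+3+1+6)/4 = 19/4.
E[X | tails] = (4+12+3+1+4)/5 = 24/5.
By the law of total expectation,
E[X] = (5/8)·(19/4) + (3/8)·(24/5) = 763/160.

763/160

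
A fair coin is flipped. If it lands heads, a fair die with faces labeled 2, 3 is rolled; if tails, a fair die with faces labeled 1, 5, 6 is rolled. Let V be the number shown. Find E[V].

13/4

E[V | heads] = (2+3)/2 = 5/2.
E[V | tails] = (1+5+6)/3 = 4.
E[V] = (1/2)·(5/2) + (1/2)·(4) = 13/4.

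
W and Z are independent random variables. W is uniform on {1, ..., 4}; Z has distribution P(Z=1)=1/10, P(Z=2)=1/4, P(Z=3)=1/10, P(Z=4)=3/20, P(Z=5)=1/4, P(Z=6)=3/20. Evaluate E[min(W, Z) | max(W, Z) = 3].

24/13

P(max(W, Z) = 3) = 13/80.
Summing min(W,Z)·P(x,y) over outcomes with max(W, Z) = 3 gives 3/10.
E[min(W, Z) | max(W, Z) = 3] = (3/10) / (13/80) = 24/13.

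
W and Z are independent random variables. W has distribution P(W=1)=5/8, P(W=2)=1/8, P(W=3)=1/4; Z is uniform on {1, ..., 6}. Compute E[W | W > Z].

P(W > Z) = 5/48.
Summing W·P(x,y) over outcomes with W > Z gives 7/24.
E[W | W > Z] = (7/24) / (5/48) = 14/5.

14/5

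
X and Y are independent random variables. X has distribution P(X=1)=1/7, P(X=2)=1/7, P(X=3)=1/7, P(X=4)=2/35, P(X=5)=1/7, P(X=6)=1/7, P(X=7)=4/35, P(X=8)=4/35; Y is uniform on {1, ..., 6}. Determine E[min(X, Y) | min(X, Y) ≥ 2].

P(min(X, Y) ≥ 2) = 5/7.
Summing min(X,Y)·P(x,y) over outcomes with min(X, Y) ≥ 2 gives 509/210.
E[min(X, Y) | min(X, Y) ≥ 2] = (509/210) / (5/7) = 509/150.

509/150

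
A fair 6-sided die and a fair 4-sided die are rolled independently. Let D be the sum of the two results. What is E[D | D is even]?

P(D is even) = 1/2.
Σ over the event: 2·1/24 + 4·1/8 + 6·1/6 + 8·1/8 + 10·1/24 = 3.
E[D | D is even] = (3) / (1/2) = 6.

6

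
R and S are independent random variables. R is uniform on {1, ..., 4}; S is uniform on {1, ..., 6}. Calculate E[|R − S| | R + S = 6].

2

Outcomes with R + S = 6: (1,5), (2,4), (3,3), (4,2), each with probability 1/24.
E[|R − S| | R + S = 6] = (4 + 2 + 0 + 2) / 4 = 2.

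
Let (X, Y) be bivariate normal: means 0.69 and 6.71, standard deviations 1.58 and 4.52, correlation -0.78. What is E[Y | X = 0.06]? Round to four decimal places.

E[Y | X=x] = μ_Y + ρ(σ_Y/σ_X)(x − μ_X) for jointly normal variables.
E[Y | X=0.06] = 6.71 + (-0.78)·(4.52/1.58)·(0.06 − (0.69)) = 6.71 + (-2.2314)·(-0.63) = 8.1158.

8.1158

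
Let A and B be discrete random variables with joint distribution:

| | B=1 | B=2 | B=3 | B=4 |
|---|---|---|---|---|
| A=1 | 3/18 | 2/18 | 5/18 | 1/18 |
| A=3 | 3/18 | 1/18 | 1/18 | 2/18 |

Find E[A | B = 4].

P(B = 4) = 1/6.
Σ A·P over the event = 1·(1/18) + 3·(2/18) = 7/18.
E[A | B = 4] = (7/18) / (1/6) = 7/3.

7/3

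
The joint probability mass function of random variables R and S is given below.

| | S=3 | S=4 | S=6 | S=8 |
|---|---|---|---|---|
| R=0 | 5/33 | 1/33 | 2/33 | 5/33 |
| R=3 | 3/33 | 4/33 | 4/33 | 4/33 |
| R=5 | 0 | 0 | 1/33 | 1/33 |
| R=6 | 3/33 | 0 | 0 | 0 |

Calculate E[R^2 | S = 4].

P(S = 4) = 5/33.
Σ R^2·P over the event = 0·(1/33) + 9·(4/33) = 12/11.
E[R^2 | S = 4] = (12/11) / (5/33) = 36/5.

36/5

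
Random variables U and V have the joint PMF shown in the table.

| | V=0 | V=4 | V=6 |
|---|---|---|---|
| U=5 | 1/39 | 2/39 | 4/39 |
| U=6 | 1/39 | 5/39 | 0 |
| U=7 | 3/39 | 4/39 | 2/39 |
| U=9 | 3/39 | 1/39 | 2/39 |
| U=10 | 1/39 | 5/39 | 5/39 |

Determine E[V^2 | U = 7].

136/9

P(U = 7) = 3/13.
Summing V^2·P(U=x,V=y) over the conditioning event gives 136/39.
E[V^2 | U = 7] = (136/39) / (3/13) = 136/9.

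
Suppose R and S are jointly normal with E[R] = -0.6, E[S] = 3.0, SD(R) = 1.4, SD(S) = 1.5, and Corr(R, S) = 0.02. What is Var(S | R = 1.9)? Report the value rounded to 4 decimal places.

Var(S | R=x) = (1 − ρ²)·σ_S².
Var(S | R=1.9) = (1.5)²·(1 − (0.02)²) = 2.25·0.9996 = 2.2491.

2.2491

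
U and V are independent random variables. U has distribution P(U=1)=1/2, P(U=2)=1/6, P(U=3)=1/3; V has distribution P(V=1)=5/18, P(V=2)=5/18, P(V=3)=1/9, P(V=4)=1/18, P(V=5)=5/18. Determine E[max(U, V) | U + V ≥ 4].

280/73

P(U + V ≥ 4) = 73/108.
Summing max(U,V)·P(x,y) over outcomes with U + V ≥ 4 gives 70/27.
E[max(U, V) | U + V ≥ 4] = (70/27) / (73/108) = 280/73.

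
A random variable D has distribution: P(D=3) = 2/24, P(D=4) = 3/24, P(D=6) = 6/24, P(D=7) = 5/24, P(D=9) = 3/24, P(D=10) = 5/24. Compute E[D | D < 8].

89/16

P(D < 8) = 2/3.
Σ over the event: 3·1/12 + 4·1/8 + 6·1/4 + 7·5/24 = 89/24.
E[D | D < 8] = (89/24) / (2/3) = 89/16.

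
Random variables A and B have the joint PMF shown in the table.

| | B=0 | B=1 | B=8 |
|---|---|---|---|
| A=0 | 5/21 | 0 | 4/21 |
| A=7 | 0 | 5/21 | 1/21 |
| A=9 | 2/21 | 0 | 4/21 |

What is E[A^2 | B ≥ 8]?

P(B ≥ 8) = 3/7.
Σ A^2·P over the event = 0·(4/21) + 49·(1/21) + 81·(4/21) = 373/21.
E[A^2 | B ≥ 8] = (373/21) / (3/7) = 373/9.

373/9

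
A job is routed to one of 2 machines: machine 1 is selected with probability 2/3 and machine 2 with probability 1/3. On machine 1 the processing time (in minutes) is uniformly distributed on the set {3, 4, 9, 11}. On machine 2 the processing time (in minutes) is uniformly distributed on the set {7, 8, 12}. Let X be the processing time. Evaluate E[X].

E[X | machine 1] = (3+4+9+11)/4 = 27/4.
E[X | machine 2] = (7+8+12)/3 = 9.
E[X] = (2/3)·(27/4) + (1/3)·(9) = 15/2.

15/2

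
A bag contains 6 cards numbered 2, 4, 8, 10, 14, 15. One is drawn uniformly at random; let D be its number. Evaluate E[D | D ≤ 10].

6

P(D ≤ 10) = 2/3.
Σ over the event: 2·1/6 + 4·1/6 + 8·1/6 + 10·1/6 = 4.
E[D | D ≤ 10] = (4) / (2/3) = 6.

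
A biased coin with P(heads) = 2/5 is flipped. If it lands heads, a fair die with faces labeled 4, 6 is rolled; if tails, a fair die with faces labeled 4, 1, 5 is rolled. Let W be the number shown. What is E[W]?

4

E[W | heads] = (4+6)/2 = 5.
E[W | tails] = (4+1+5)/3 = 10/3.
E[W] = (2/5)·(5) + (3/5)·(10/3) = 4.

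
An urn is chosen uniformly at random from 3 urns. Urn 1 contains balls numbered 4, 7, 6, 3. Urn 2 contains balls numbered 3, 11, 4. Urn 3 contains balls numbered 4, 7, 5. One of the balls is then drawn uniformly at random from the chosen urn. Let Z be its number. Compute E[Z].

49/9

E[Z | urn 1] = (4+7+6+3)/4 = 5.
E[Z | urn 2] = (3+11+4)/3 = 6.
E[Z | urn 3] = (4+7+5)/3 = 16/3.
E[Z] = (1/3)·(5) + (1/3)·(6) + (1/3)·(16/3) = 49/9.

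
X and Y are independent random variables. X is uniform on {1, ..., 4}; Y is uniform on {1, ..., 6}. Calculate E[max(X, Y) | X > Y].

Outcomes with X > Y: (2,1), (3,1), (3,2), (4,1), (4,2), (4,3), each with probability 1/24.
E[max(X, Y) | X > Y] = (2 + 3 + 3 + 4 + 4 + 4) / 6 = 10/3.

10/3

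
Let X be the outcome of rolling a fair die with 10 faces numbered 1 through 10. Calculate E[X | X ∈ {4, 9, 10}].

23/3

P(X ∈ {4, 9, 10}) = 3/10.
Σ over the event: 4·1/10 + 9·1/10 + 10·1/10 = 23/10.
E[X | X ∈ {4, 9, 10}] = (23/10) / (3/10) = 23/3.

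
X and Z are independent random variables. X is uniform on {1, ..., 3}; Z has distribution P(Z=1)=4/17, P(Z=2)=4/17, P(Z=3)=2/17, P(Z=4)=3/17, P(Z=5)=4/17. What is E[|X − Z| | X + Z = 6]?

22/9

P(X + Z = 6) = 3/17.
Summing |X−Z|·P(x,y) over outcomes with X + Z = 6 gives 22/51.
E[|X − Z| | X + Z = 6] = (22/51) / (3/17) = 22/9.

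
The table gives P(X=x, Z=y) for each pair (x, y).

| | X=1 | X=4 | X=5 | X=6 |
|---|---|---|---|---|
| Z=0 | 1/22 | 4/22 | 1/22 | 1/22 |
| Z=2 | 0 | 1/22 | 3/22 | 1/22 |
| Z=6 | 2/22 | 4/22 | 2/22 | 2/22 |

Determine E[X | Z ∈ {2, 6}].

P(Z ∈ {2, 6}) = 15/22.
Σ X·P over the event = 1·(2/22) + 4·(1/22) + 4·(4/22) + 5·(3/22) + 5·(2/22) + 6·(1/22) + 6·(2/22) = 65/22.
E[X | Z ∈ {2, 6}] = (65/22) / (15/22) = 13/3.

13/3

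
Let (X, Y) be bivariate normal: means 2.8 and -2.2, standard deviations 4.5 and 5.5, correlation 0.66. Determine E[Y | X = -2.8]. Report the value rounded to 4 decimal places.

The regression of Y on X has slope ρ·σ_Y/σ_X and passes through (μ_X, μ_Y).
E[Y | X=-2.8] = -2.2 + (0.66)·(5.5/4.5)·(-2.8 − (2.8)) = -2.2 + (0.806667)·(-5.6) = -6.7173.

-6.7173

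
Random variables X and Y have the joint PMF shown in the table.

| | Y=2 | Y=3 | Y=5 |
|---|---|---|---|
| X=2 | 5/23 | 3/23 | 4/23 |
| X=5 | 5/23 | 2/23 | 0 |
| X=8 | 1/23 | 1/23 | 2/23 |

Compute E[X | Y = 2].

43/11

P(Y = 2) = 11/23.
Σ X·P over the event = 2·(5/23) + 5·(5/23) + 8·(1/23) = 43/23.
E[X | Y = 2] = (43/23) / (11/23) = 43/11.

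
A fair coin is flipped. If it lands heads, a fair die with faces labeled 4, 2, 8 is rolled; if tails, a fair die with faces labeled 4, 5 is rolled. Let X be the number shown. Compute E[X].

55/12

E[X | heads] = (4+2+8)/3 = 14/3.
E[X | tails] = (4+5)/2 = 9/2.
By the law of total expectation,
E[X] = (1/2)·(14/3) + (1/2)·(9/2) = 55/12.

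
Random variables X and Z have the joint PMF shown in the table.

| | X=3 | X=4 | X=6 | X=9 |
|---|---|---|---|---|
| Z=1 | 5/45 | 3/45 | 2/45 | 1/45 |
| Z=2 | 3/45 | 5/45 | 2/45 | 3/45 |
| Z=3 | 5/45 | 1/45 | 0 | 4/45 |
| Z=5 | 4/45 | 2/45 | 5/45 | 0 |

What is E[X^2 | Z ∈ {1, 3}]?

P(Z ∈ {1, 3}) = 7/15.
Σ X^2·P over the event = 9·(5/45) + 9·(5/45) + 16·(3/45) + 16·(1/45) + 36·(2/45) + 81·(1/45) + 81·(4/45) = 631/45.
E[X^2 | Z ∈ {1, 3}] = (631/45) / (7/15) = 631/21.

631/21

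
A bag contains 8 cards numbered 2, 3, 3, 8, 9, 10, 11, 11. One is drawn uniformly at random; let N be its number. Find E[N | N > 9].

32/3

P(N > 9) = 3/8.
Σ over the event: 10·1/8 + 11·1/4 = 4.
E[N | N > 9] = (4) / (3/8) = 32/3.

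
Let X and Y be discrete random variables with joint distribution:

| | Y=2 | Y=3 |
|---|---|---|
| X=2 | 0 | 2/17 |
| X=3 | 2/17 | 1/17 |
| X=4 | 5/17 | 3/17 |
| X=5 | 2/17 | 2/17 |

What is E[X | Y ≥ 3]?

29/8

P(Y ≥ 3) = 8/17.
Σ X·P over the event = 2·(2/17) + 3·(1/17) + 4·(3/17) + 5·(2/17) = 29/17.
E[X | Y ≥ 3] = (29/17) / (8/17) = 29/8.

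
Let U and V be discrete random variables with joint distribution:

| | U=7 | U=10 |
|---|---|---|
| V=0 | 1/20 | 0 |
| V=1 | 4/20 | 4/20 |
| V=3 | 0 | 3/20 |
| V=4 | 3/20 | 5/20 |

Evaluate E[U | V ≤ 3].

P(V ≤ 3) = 3/5.
Summing U·P(U=x,V=y) over the conditioning event gives 21/4.
E[U | V ≤ 3] = (21/4) / (3/5) = 35/4.

35/4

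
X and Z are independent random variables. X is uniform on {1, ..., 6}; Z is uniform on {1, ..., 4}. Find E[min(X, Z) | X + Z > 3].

47/21

P(X + Z > 3) = 7/8.
Summing min(X,Z)·P(x,y) over outcomes with X + Z > 3 gives 47/24.
E[min(X, Z) | X + Z > 3] = (47/24) / (7/8) = 47/21.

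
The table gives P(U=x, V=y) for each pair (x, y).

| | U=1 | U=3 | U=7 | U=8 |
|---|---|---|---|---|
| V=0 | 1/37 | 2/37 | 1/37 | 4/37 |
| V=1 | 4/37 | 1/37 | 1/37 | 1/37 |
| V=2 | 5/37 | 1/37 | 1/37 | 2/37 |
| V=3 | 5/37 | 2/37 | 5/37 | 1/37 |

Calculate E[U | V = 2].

P(V = 2) = 9/37.
Σ U·P over the event = 1·(5/37) + 3·(1/37) + 7·(1/37) + 8·(2/37) = 31/37.
E[U | V = 2] = (31/37) / (9/37) = 31/9.

31/9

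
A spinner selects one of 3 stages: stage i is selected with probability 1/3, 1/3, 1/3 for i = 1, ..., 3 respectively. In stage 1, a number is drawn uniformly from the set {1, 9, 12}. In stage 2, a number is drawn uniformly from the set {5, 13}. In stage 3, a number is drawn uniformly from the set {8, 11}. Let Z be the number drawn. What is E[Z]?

E[Z | stage 1] = (1+9+12)/3 = 22/3.
E[Z | stage 2] = (5+13)/2 = 9.
E[Z | stage 3] = (8+11)/2 = 19/2.
By the law of total expectation,
E[Z] = (1/3)·(22/3) + (1/3)·(9) + (1/3)·(19/2) = 155/18.

155/18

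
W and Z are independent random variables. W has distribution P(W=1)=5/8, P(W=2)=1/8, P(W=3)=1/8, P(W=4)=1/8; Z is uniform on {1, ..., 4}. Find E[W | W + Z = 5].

P(W + Z = 5) = 1/4.
Summing W·P(x,y) over outcomes with W + Z = 5 gives 7/16.
E[W | W + Z = 5] = (7/16) / (1/4) = 7/4.

7/4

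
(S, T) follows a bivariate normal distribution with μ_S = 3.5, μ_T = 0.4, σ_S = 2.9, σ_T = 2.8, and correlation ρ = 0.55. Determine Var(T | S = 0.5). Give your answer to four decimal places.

The conditional variance in a bivariate normal is σ_T²(1 − ρ²), independent of x.
Var(T | S=0.5) = (2.8)²·(1 − (0.55)²) = 7.84·0.6975 = 5.4684.

5.4684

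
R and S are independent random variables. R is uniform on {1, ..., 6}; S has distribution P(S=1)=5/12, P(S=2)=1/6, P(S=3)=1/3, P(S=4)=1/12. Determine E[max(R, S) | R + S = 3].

2

P(R + S = 3) = 7/72.
Summing max(R,S)·P(x,y) over outcomes with R + S = 3 gives 7/36.
E[max(R, S) | R + S = 3] = (7/36) / (7/72) = 2.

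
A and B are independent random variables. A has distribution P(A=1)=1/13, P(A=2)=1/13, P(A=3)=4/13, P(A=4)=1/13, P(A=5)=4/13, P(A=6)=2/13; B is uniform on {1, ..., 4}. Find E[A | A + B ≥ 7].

P(A + B ≥ 7) = 1/2.
Summing A·P(x,y) over outcomes with A + B ≥ 7 gives 32/13.
E[A | A + B ≥ 7] = (32/13) / (1/2) = 64/13.

64/13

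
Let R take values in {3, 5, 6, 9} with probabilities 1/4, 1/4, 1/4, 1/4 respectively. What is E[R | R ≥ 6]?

15/2

P(R ≥ 6) = 1/2.
Σ over the event: 6·1/4 + 9·1/4 = 15/4.
E[R | R ≥ 6] = (15/4) / (1/2) = 15/2.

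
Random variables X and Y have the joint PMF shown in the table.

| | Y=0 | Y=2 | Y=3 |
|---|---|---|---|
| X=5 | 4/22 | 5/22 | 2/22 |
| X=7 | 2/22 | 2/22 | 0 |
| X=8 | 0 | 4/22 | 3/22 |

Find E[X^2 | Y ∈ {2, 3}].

P(Y ∈ {2, 3}) = 8/11.
Summing X^2·P(X=x,Y=y) over the conditioning event gives 721/22.
E[X^2 | Y ∈ {2, 3}] = (721/22) / (8/11) = 721/16.

721/16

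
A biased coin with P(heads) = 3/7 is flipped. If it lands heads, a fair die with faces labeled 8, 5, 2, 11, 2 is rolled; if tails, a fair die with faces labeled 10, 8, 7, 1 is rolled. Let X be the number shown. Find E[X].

E[X | heads] = (8+5+2+11+2)/5 = 28/5.
E[X | tails] = (10+8+7+1)/4 = 13/2.
By the law of total expectation,
E[X] = (3/7)·(28/5) + (4/7)·(13/2) = 214/35.

214/35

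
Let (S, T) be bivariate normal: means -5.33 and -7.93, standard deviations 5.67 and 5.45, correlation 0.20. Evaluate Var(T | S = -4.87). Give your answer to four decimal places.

For a bivariate normal, Var(T | S=x) = σ_T²(1 − ρ²).
Var(T | S=-4.87) = (5.45)²·(1 − (0.20)²) = 29.7025·0.96 = 28.5144.

28.5144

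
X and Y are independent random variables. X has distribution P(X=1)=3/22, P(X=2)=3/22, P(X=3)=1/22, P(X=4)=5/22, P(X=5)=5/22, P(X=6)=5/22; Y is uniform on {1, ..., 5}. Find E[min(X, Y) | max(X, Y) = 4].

P(max(X, Y) = 4) = 27/110.
Summing min(X,Y)·P(x,y) over outcomes with max(X, Y) = 4 gives 31/55.
E[min(X, Y) | max(X, Y) = 4] = (31/55) / (27/110) = 62/27.

62/27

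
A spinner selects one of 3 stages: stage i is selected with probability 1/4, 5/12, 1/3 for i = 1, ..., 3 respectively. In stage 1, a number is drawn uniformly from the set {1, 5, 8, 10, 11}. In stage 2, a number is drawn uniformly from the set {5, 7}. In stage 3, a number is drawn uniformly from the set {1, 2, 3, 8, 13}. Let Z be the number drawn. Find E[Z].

121/20

E[Z | stage 1] = (1+5+8+10+11)/5 = 7.
E[Z | stage 2] = (5+7)/2 = 6.
E[Z | stage 3] = (1+2+3+8+13)/5 = 27/5.
By the law of total expectation,
E[Z] = (1/4)·(7) + (5/12)·(6) + (1/3)·(27/5) = 121/20.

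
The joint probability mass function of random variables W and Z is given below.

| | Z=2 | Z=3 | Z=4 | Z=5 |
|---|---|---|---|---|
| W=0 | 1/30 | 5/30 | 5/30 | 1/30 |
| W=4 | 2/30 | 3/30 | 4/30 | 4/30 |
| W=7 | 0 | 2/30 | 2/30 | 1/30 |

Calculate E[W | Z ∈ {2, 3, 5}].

3

P(Z ∈ {2, 3, 5}) = 19/30.
Σ W·P over the event = 0·(1/30) + 0·(5/30) + 0·(1/30) + 4·(2/30) + 4·(3/30) + 4·(4/30) + 7·(2/30) + 7·(1/30) = 19/10.
E[W | Z ∈ {2, 3, 5}] = (19/10) / (19/30) = 3.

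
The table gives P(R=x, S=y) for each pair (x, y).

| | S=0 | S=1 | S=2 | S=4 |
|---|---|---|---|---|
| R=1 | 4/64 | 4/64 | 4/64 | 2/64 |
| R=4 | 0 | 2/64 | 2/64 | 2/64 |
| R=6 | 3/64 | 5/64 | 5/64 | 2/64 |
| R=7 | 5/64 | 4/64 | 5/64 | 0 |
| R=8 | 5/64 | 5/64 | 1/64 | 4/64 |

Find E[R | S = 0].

97/17

P(S = 0) = 17/64.
Σ R·P over the event = 1·(4/64) + 6·(3/64) + 7·(5/64) + 8·(5/64) = 97/64.
E[R | S = 0] = (97/64) / (17/64) = 97/17.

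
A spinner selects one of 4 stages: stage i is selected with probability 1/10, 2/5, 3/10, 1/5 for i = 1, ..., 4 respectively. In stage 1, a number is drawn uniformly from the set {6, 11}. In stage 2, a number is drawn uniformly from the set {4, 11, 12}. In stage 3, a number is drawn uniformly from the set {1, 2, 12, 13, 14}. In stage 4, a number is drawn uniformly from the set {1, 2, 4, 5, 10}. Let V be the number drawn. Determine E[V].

157/20

E[V | stage 1] = (6+11)/2 = 17/2.
E[V | stage 2] = (4+11+12)/3 = 9.
E[V | stage 3] = (1+2+12+13+14)/5 = 42/5.
E[V | stage 4] = (1+2+4+5+10)/5 = 22/5.
By the law of total expectation,
E[V] = (1/10)·(17/2) + (2/5)·(9) + (3/10)·(42/5) + (1/5)·(22/5) = 157/20.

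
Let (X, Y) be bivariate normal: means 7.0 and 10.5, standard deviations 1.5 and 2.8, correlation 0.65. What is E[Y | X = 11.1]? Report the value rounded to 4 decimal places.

The regression of Y on X has slope ρ·σ_Y/σ_X and passes through (μ_X, μ_Y).
E[Y | X=11.1] = 10.5 + (0.65)·(2.8/1.5)·(11.1 − (7.0)) = 10.5 + (1.21333)·(4.1) = 15.4747.

15.4747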